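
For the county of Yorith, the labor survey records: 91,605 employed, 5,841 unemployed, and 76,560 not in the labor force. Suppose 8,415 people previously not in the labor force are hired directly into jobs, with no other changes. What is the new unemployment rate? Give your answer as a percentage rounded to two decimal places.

Initially, labor force = 91,605 + 5,841 = 97,446, so u = 5,841/97,446 = 5.99%.
After the change, employed and labor force both rise by 8,415; unemployed unchanged → E = 100,020, U = 5,841, labor force = 105,861.
New unemployment rate = 5,841 / 105,861 = 5.52%.

New unemployment rate ≈ 5.52%.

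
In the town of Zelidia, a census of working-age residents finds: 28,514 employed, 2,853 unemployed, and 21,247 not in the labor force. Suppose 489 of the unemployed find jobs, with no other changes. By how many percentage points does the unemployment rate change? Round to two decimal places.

Initially, labor force = 28,514 + 2,853 = 31,367, so u = 2,853/31,367 = 9.10%.
After the change, unemployed falls and employed rises by 489; labor force unchanged → E = 29,003, U = 2,364, labor force = 31,367.
New unemployment rate = 2,364 / 31,367 = 7.54%.
Change = 7.54% − 9.10% = −1.56 percentage points.

The unemployment rate changes by −1.56 percentage points.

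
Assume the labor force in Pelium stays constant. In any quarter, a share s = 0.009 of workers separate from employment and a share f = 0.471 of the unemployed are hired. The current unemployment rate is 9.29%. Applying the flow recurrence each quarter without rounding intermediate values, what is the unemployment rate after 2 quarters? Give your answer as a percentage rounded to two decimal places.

With a fixed labor force, u_{t+1} = u_t + s·(1−u_t) − f·u_t = u_t·(1−s−f) + s.
Here 1−s−f = 0.520 and s = 0.009.
u_1 = 0.092900 × 0.520 + 0.009 = 0.057308.
u_2 = 0.057308 × 0.520 + 0.009 = 0.038800.

Unemployment rate after two quarters ≈ 3.88%.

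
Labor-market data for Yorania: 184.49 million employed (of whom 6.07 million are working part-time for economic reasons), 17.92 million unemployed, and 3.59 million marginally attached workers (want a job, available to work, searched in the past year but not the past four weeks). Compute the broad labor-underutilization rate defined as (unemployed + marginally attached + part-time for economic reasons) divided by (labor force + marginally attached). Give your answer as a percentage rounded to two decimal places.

Labor force = 184.49 + 17.92 = 202.41 million.
Numerator = 17.92 + 3.59 + 6.07 = 27.58 million.
Denominator = 202.41 + 3.59 = 206.00 million.
Broad rate = 27.58 / 206.00 = 13.39%.

Broad underutilization rate ≈ 13.39%.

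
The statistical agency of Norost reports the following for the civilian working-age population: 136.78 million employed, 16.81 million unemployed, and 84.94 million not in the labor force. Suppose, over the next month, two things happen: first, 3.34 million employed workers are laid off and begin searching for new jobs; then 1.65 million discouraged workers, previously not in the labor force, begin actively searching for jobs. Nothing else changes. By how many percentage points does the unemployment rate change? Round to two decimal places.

The unemployment rate changes by +3.10 percentage points.

Initially, labor force = 136.78 + 16.81 = 153.59 million, so u = 16.81/153.59 = 10.94%.
After the first change, employed falls and unemployed rises by 3.34; labor force unchanged → E = 133.44, U = 20.15, labor force = 153.59 million.
After the second change, unemployed and labor force both rise by 1.65 → E = 133.44, U = 21.80, labor force = 155.24 million.
New unemployment rate = 21.80 / 155.24 = 14.04%.
Change = 14.04% − 10.94% = +3.10 percentage points.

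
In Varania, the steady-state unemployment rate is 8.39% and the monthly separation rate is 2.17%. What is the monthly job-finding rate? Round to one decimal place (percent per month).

From u* = s/(s+f): f = s·(1−u)/u.
f = 2.17 × (1 − 0.0839) / 0.0839 = 1.9879 / 0.0839 ≈ 23.7% per month.

Job-finding rate ≈ 23.7% per month.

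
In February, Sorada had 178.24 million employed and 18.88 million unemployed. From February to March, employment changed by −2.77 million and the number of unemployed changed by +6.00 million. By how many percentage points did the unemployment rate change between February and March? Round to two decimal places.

February: labor force = 178.24 + 18.88 = 197.12; u = 18.88/197.12 = 9.58%.
March: labor force = 175.47 + 24.88 = 200.35; u = 24.88/200.35 = 12.42%.
Change = 12.42% − 9.58% = +2.84 pp.

The unemployment rate changed by +2.84 percentage points.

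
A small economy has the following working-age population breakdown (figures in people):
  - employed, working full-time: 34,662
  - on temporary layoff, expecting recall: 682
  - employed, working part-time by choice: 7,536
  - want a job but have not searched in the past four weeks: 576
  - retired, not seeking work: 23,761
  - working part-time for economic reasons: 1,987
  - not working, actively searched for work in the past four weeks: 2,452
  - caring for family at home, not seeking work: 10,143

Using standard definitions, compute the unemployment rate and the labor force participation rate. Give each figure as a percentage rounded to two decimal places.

Unemployment rate ≈ 6.62%; labor force participation rate ≈ 57.85%.

Employed = 34,662 + 7,536 + 1,987 = 44,185 (anyone who worked, including part-time for economic reasons, counts as employed).
Unemployed = 682 + 2,452 = 3,134 (jobless and actively searching, or on temporary layoff).
Labor force = 44,185 + 3,134 = 47,319.
Not in labor force = 576 + 23,761 + 10,143 = 34,480 (those not working and not actively searching are outside the labor force — including those who want a job but have given up searching).
Civilian working-age population = 47,319 + 34,480 = 81,799.
Unemployment rate = 3,134 / 47,319 = 6.62%.
Labor force participation rate = 47,319 / 81,799 = 57.85%.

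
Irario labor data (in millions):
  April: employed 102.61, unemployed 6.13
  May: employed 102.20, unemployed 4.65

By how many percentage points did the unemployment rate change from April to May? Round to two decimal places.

The unemployment rate changed by −1.29 percentage points.

April: labor force = 102.61 + 6.13 = 108.74; u = 6.13/108.74 = 5.64%.
May: labor force = 102.20 + 4.65 = 106.85; u = 4.65/106.85 = 4.35%.
Change = 4.35% − 5.64% = −1.29 pp.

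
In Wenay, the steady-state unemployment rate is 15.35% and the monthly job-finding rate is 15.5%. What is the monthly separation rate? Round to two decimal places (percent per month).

From u* = s/(s+f): s = u·f/(1−u).
s = 0.1535 × 15.5 / (1 − 0.1535) = 2.3792 / 0.8465 ≈ 2.81% per month.

Separation rate ≈ 2.81% per month.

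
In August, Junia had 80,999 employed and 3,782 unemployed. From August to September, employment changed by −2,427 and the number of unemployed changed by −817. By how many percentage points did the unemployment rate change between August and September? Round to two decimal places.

The unemployment rate changed by −0.82 percentage points.

August: labor force = 80,999 + 3,782 = 84,781; u = 3,782/84,781 = 4.46%.
September: labor force = 78,572 + 2,965 = 81,537; u = 2,965/81,537 = 3.64%.
Change = 3.64% − 4.46% = −0.82 pp.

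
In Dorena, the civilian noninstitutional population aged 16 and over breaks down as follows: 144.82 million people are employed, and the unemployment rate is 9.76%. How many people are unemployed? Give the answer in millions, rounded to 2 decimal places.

About 15.66 million are unemployed.

Let U be the number unemployed. The labor force is E + U, and U/(E+U) = 0.0976.
So U = 0.0976 × 144.82 / (1 − 0.0976) = 14.1344 / 0.9024 ≈ 15.66 million.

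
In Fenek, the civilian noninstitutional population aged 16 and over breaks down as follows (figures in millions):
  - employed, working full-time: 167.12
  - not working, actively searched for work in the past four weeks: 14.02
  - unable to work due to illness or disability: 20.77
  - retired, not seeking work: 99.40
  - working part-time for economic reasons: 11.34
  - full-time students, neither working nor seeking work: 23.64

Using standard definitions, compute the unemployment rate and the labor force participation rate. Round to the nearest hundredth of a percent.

Employed = 167.12 + 11.34 = 178.46 million (anyone who worked, including part-time for economic reasons, counts as employed).
Unemployed = 14.02 million.
Labor force = 178.46 + 14.02 = 192.48 million.
Not in labor force = 20.77 + 99.40 + 23.64 = 143.81 million (those not working and not actively searching are outside the labor force).
Civilian working-age population = 192.48 + 143.81 = 336.29 million.
Unemployment rate = 14.02 / 192.48 = 7.28%.
Labor force participation rate = 192.48 / 336.29 = 57.24%.

Unemployment rate ≈ 7.28%; labor force participation rate ≈ 57.24%.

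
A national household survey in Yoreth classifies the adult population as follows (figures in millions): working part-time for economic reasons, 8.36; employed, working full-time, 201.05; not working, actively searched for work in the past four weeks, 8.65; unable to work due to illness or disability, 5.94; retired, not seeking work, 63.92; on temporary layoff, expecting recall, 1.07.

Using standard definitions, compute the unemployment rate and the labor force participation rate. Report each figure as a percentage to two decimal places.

Unemployment rate ≈ 4.44%; labor force participation rate ≈ 75.83%.

Employed = 8.36 + 201.05 = 209.41 million (anyone who worked, including part-time for economic reasons, counts as employed).
Unemployed = 8.65 + 1.07 = 9.72 million (jobless and actively searching, or on temporary layoff).
Labor force = 209.41 + 9.72 = 219.13 million.
Not in labor force = 5.94 + 63.92 = 69.86 million (those not working and not actively searching are outside the labor force).
Civilian working-age population = 219.13 + 69.86 = 288.99 million.
Unemployment rate = 9.72 / 219.13 = 4.44%.
Labor force participation rate = 219.13 / 288.99 = 75.83%.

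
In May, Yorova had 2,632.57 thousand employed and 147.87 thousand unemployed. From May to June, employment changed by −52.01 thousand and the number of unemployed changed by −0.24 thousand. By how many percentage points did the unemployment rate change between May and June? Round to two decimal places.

The unemployment rate changed by +0.09 percentage points.

May: labor force = 2,632.57 + 147.87 = 2,780.44; u = 147.87/2,780.44 = 5.32%.
June: labor force = 2,580.56 + 147.63 = 2,728.19; u = 147.63/2,728.19 = 5.41%.
Change = 5.41% − 5.32% = +0.09 pp.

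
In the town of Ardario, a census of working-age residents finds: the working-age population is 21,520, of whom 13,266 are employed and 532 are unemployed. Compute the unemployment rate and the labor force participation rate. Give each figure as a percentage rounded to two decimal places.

Labor force = employed + unemployed = 13,266 + 532 = 13,798.
Unemployment rate = 532 / 13,798 = 3.86%.
Labor force participation rate = 13,798 / 21,520 = 64.12%.

Unemployment rate ≈ 3.86%; labor force participation rate ≈ 64.12%.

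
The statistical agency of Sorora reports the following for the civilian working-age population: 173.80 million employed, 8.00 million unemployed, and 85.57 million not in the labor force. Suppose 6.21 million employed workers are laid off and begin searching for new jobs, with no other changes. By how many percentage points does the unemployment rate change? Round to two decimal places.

Initially, labor force = 173.80 + 8.00 = 181.80 million, so u = 8.00/181.80 = 4.40%.
After the change, employed falls and unemployed rises by 6.21; labor force unchanged → E = 167.59, U = 14.21, labor force = 181.80 million.
New unemployment rate = 14.21 / 181.80 = 7.82%.
Change = 7.82% − 4.40% = +3.42 percentage points.

The unemployment rate changes by +3.42 percentage points.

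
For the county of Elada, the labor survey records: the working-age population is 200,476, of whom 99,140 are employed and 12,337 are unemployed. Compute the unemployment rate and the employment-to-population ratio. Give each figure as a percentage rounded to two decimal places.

Unemployment rate ≈ 11.07%; employment-population ratio ≈ 49.45%.

Labor force = employed + unemployed = 99,140 + 12,337 = 111,477.
Unemployment rate = 12,337 / 111,477 = 11.07%.
Employment-population ratio = 99,140 / 200,476 = 49.45%.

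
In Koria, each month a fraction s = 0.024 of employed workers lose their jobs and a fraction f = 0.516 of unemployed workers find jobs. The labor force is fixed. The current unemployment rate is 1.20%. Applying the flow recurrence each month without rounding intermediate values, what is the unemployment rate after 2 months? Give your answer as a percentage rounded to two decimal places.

Unemployment rate after two months ≈ 3.76%.

With a fixed labor force, u_{t+1} = u_t + s·(1−u_t) − f·u_t = u_t·(1−s−f) + s.
Here 1−s−f = 0.460 and s = 0.024.
u_1 = 0.012000 × 0.460 + 0.024 = 0.029520.
u_2 = 0.029520 × 0.460 + 0.024 = 0.037579.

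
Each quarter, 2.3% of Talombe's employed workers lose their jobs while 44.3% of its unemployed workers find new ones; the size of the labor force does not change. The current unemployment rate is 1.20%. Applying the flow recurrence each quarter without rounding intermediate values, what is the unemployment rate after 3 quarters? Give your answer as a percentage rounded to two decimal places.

With a fixed labor force, u_{t+1} = u_t + s·(1−u_t) − f·u_t = u_t·(1−s−f) + s.
Here 1−s−f = 0.534 and s = 0.023.
u_1 = 0.012000 × 0.534 + 0.023 = 0.029408.
u_2 = 0.029408 × 0.534 + 0.023 = 0.038704.
u_3 = 0.038704 × 0.534 + 0.023 = 0.043668.

Unemployment rate after three quarters ≈ 4.37%.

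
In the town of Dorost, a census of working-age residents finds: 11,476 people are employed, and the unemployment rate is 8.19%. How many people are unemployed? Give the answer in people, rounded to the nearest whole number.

Let U be the number unemployed. The labor force is E + U, and U/(E+U) = 0.0819.
So U = 0.0819 × 11,476 / (1 − 0.0819) = 939.88 / 0.9181 ≈ 1,024.

About 1,024 are unemployed.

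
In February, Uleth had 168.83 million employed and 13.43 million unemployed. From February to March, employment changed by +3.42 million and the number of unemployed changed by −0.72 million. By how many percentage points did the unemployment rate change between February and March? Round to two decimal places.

The unemployment rate changed by −0.50 percentage points.

February: labor force = 168.83 + 13.43 = 182.26; u = 13.43/182.26 = 7.37%.
March: labor force = 172.25 + 12.71 = 184.96; u = 12.71/184.96 = 6.87%.
Change = 6.87% − 7.37% = −0.50 pp.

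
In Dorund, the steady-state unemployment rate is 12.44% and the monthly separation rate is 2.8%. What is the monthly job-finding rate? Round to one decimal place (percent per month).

Job-finding rate ≈ 19.7% per month.

From u* = s/(s+f): f = s·(1−u)/u.
f = 2.8 × (1 − 0.1244) / 0.1244 = 2.4517 / 0.1244 ≈ 19.7% per month.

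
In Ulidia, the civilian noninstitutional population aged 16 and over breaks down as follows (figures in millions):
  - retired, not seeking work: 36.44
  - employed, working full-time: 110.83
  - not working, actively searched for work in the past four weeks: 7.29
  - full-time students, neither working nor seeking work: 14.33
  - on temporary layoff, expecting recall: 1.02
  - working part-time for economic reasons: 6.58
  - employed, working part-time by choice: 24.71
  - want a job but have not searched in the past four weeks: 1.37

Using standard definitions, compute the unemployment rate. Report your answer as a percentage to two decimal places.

Employed = 110.83 + 6.58 + 24.71 = 142.12 million (anyone who worked, including part-time for economic reasons, counts as employed).
Unemployed = 7.29 + 1.02 = 8.31 million (jobless and actively searching, or on temporary layoff).
Labor force = 142.12 + 8.31 = 150.43 million.
Unemployment rate = 8.31 / 150.43 = 5.52%.

Unemployment rate ≈ 5.52%.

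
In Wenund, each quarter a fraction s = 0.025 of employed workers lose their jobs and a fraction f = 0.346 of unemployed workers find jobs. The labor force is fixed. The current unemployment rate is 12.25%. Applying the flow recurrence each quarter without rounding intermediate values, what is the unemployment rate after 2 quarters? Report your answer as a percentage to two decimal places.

Unemployment rate after two quarters ≈ 8.92%.

With a fixed labor force, u_{t+1} = u_t + s·(1−u_t) − f·u_t = u_t·(1−s−f) + s.
Here 1−s−f = 0.629 and s = 0.025.
u_1 = 0.122500 × 0.629 + 0.025 = 0.102052.
u_2 = 0.102052 × 0.629 + 0.025 = 0.089191.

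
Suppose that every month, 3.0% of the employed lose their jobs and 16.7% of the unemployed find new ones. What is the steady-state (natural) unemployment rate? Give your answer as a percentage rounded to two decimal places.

Steady-state unemployment rate ≈ 15.23%.

At steady state the flows balance: s·E = f·U, so U/(E+U) = s/(s+f).
u* = 3.0 / (3.0 + 16.7) = 3.0 / 19.70 = 15.23%.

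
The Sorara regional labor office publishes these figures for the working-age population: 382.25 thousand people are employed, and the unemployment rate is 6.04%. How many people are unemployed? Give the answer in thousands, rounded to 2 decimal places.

About 24.57 thousand are unemployed.

Let U be the number unemployed. The labor force is E + U, and U/(E+U) = 0.0604.
So U = 0.0604 × 382.25 / (1 − 0.0604) = 23.0879 / 0.9396 ≈ 24.57 thousand.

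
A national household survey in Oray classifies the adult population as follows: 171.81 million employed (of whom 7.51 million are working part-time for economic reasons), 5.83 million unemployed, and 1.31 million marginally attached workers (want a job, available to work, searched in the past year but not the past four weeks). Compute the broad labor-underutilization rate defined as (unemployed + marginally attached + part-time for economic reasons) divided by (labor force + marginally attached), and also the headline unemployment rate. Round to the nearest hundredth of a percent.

Labor force = 171.81 + 5.83 = 177.64 million.
Numerator = 5.83 + 1.31 + 7.51 = 14.65 million.
Denominator = 177.64 + 1.31 = 178.95 million.
Broad rate = 14.65 / 178.95 = 8.19%.
Headline unemployment rate = 5.83 / 177.64 = 3.28%.

Broad underutilization rate ≈ 8.19%; headline unemployment rate ≈ 3.28%.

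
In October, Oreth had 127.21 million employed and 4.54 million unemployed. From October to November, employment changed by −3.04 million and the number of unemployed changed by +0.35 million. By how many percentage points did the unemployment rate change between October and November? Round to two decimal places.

October: labor force = 127.21 + 4.54 = 131.75; u = 4.54/131.75 = 3.45%.
November: labor force = 124.17 + 4.89 = 129.06; u = 4.89/129.06 = 3.79%.
Change = 3.79% − 3.45% = +0.34 pp.

The unemployment rate changed by +0.34 percentage points.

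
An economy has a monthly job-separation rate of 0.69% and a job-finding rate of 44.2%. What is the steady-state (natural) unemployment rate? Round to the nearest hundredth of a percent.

Steady-state unemployment rate ≈ 1.54%.

At steady state the flows balance: s·E = f·U, so U/(E+U) = s/(s+f).
u* = 0.69 / (0.69 + 44.2) = 0.69 / 44.89 = 1.54%.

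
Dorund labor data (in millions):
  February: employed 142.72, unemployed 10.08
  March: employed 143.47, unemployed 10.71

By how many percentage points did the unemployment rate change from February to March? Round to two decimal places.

February: labor force = 142.72 + 10.08 = 152.80; u = 10.08/152.80 = 6.60%.
March: labor force = 143.47 + 10.71 = 154.18; u = 10.71/154.18 = 6.95%.
Change = 6.95% − 6.60% = +0.35 pp.

The unemployment rate changed by +0.35 percentage points.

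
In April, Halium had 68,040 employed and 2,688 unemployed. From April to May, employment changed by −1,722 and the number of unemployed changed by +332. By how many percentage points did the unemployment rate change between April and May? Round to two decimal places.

The unemployment rate changed by +0.56 percentage points.

April: labor force = 68,040 + 2,688 = 70,728; u = 2,688/70,728 = 3.80%.
May: labor force = 66,318 + 3,020 = 69,338; u = 3,020/69,338 = 4.36%.
Change = 4.36% − 3.80% = +0.56 pp.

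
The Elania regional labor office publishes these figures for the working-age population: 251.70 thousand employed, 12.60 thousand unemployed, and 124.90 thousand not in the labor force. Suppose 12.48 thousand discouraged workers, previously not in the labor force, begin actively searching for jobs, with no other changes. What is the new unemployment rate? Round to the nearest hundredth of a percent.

New unemployment rate ≈ 9.06%.

Initially, labor force = 251.70 + 12.60 = 264.30 thousand, so u = 12.60/264.30 = 4.77%.
After the change, unemployed and labor force both rise by 12.48 → E = 251.70, U = 25.08, labor force = 276.78 thousand.
New unemployment rate = 25.08 / 276.78 = 9.06%.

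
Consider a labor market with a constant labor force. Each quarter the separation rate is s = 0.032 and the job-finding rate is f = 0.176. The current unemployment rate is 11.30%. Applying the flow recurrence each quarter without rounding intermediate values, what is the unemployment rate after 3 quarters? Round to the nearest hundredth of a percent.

With a fixed labor force, u_{t+1} = u_t + s·(1−u_t) − f·u_t = u_t·(1−s−f) + s.
Here 1−s−f = 0.792 and s = 0.032.
u_1 = 0.113000 × 0.792 + 0.032 = 0.121496.
u_2 = 0.121496 × 0.792 + 0.032 = 0.128225.
u_3 = 0.128225 × 0.792 + 0.032 = 0.133554.

Unemployment rate after three quarters ≈ 13.36%.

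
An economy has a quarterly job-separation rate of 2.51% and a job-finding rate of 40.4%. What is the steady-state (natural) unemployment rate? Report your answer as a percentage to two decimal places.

Steady-state unemployment rate ≈ 5.85%.

At steady state the flows balance: s·E = f·U, so U/(E+U) = s/(s+f).
u* = 2.51 / (2.51 + 40.4) = 2.51 / 42.91 = 5.85%.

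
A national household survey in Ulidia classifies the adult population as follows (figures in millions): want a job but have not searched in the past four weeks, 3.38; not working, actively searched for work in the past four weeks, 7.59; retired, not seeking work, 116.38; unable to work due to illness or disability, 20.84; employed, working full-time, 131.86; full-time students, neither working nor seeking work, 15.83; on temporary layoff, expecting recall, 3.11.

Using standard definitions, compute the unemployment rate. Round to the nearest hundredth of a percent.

Employed = 131.86 million.
Unemployed = 7.59 + 3.11 = 10.70 million (jobless and actively searching, or on temporary layoff).
Labor force = 131.86 + 10.70 = 142.56 million.
Unemployment rate = 10.70 / 142.56 = 7.51%.

Unemployment rate ≈ 7.51%.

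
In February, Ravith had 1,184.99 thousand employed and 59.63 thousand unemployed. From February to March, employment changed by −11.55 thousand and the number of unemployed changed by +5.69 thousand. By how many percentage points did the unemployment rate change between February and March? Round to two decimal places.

The unemployment rate changed by +0.48 percentage points.

February: labor force = 1,184.99 + 59.63 = 1,244.62; u = 59.63/1,244.62 = 4.79%.
March: labor force = 1,173.44 + 65.32 = 1,238.76; u = 65.32/1,238.76 = 5.27%.
Change = 5.27% − 4.79% = +0.48 pp.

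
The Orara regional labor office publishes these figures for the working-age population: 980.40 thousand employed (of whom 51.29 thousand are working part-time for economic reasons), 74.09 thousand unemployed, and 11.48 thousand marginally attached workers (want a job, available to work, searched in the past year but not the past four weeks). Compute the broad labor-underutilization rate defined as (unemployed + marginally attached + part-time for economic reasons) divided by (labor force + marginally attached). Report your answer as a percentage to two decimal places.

Broad underutilization rate ≈ 12.84%.

Labor force = 980.40 + 74.09 = 1,054.49 thousand.
Numerator = 74.09 + 11.48 + 51.29 = 136.86 thousand.
Denominator = 1,054.49 + 11.48 = 1,065.97 thousand.
Broad rate = 136.86 / 1,065.97 = 12.84%.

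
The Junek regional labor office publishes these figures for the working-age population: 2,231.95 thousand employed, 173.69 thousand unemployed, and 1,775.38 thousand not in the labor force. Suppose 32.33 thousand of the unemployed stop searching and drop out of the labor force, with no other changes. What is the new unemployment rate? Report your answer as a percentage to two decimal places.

New unemployment rate ≈ 5.96%.

Initially, labor force = 2,231.95 + 173.69 = 2,405.64 thousand, so u = 173.69/2,405.64 = 7.22%.
After the change, unemployed and labor force both fall by 32.33 → E = 2,231.95, U = 141.36, labor force = 2,373.31 thousand.
New unemployment rate = 141.36 / 2,373.31 = 5.96%.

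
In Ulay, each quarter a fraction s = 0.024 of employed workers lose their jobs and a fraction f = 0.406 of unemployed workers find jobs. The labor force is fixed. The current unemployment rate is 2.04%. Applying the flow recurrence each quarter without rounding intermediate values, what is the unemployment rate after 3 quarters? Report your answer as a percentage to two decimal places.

With a fixed labor force, u_{t+1} = u_t + s·(1−u_t) − f·u_t = u_t·(1−s−f) + s.
Here 1−s−f = 0.570 and s = 0.024.
u_1 = 0.020400 × 0.570 + 0.024 = 0.035628.
u_2 = 0.035628 × 0.570 + 0.024 = 0.044308.
u_3 = 0.044308 × 0.570 + 0.024 = 0.049256.

Unemployment rate after three quarters ≈ 4.93%.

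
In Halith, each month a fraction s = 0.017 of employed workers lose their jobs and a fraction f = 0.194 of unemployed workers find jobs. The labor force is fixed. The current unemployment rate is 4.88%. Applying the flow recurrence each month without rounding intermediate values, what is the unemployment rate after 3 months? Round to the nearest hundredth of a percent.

Unemployment rate after three months ≈ 6.50%.

With a fixed labor force, u_{t+1} = u_t + s·(1−u_t) − f·u_t = u_t·(1−s−f) + s.
Here 1−s−f = 0.789 and s = 0.017.
u_1 = 0.048800 × 0.789 + 0.017 = 0.055503.
u_2 = 0.055503 × 0.789 + 0.017 = 0.060792.
u_3 = 0.060792 × 0.789 + 0.017 = 0.064965.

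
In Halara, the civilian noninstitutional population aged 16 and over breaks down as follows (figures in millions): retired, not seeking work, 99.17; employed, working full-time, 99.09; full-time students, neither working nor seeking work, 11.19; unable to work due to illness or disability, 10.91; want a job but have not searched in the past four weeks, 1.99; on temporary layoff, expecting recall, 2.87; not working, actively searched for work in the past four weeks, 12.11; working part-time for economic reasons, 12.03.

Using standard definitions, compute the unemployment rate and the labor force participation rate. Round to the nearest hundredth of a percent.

Employed = 99.09 + 12.03 = 111.12 million (anyone who worked, including part-time for economic reasons, counts as employed).
Unemployed = 2.87 + 12.11 = 14.98 million (jobless and actively searching, or on temporary layoff).
Labor force = 111.12 + 14.98 = 126.10 million.
Not in labor force = 99.17 + 11.19 + 10.91 + 1.99 = 123.26 million (those not working and not actively searching are outside the labor force — including those who want a job but have given up searching).
Civilian working-age population = 126.10 + 123.26 = 249.36 million.
Unemployment rate = 14.98 / 126.10 = 11.88%.
Labor force participation rate = 126.10 / 249.36 = 50.57%.

Unemployment rate ≈ 11.88%; labor force participation rate ≈ 50.57%.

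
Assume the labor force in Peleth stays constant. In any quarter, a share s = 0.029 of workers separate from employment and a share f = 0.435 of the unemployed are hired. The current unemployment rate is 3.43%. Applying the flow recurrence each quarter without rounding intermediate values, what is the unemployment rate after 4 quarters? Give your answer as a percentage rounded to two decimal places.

Unemployment rate after four quarters ≈ 6.02%.

With a fixed labor force, u_{t+1} = u_t + s·(1−u_t) − f·u_t = u_t·(1−s−f) + s.
Here 1−s−f = 0.536 and s = 0.029.
u_1 = 0.034300 × 0.536 + 0.029 = 0.047385.
u_2 = 0.047385 × 0.536 + 0.029 = 0.054398.
u_3 = 0.054398 × 0.536 + 0.029 = 0.058157.
u_4 = 0.058157 × 0.536 + 0.029 = 0.060172.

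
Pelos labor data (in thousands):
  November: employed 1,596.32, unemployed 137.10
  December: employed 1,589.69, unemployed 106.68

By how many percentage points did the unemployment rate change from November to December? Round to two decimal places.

November: labor force = 1,596.32 + 137.10 = 1,733.42; u = 137.10/1,733.42 = 7.91%.
December: labor force = 1,589.69 + 106.68 = 1,696.37; u = 106.68/1,696.37 = 6.29%.
Change = 6.29% − 7.91% = −1.62 pp.

The unemployment rate changed by −1.62 percentage points.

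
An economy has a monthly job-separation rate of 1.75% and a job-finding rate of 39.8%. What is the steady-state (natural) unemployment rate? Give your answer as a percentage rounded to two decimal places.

At steady state the flows balance: s·E = f·U, so U/(E+U) = s/(s+f).
u* = 1.75 / (1.75 + 39.8) = 1.75 / 41.55 = 4.21%.

Steady-state unemployment rate ≈ 4.21%.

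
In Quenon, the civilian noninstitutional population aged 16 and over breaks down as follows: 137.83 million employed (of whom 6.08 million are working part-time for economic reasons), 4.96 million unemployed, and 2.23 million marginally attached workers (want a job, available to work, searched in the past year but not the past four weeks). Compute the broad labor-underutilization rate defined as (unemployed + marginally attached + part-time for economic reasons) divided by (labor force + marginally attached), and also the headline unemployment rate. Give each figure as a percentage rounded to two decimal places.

Broad underutilization rate ≈ 9.15%; headline unemployment rate ≈ 3.47%.

Labor force = 137.83 + 4.96 = 142.79 million.
Numerator = 4.96 + 2.23 + 6.08 = 13.27 million.
Denominator = 142.79 + 2.23 = 145.02 million.
Broad rate = 13.27 / 145.02 = 9.15%.
Headline unemployment rate = 4.96 / 142.79 = 3.47%.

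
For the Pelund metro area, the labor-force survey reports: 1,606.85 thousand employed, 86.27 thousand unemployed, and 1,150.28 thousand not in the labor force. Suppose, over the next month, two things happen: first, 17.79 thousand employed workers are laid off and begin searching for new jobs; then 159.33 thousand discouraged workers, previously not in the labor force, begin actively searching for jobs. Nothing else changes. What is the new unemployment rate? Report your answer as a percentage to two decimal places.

New unemployment rate ≈ 14.22%.

Initially, labor force = 1,606.85 + 86.27 = 1,693.12 thousand, so u = 86.27/1,693.12 = 5.10%.
After the first change, employed falls and unemployed rises by 17.79; labor force unchanged → E = 1,589.06, U = 104.06, labor force = 1,693.12 thousand.
After the second change, unemployed and labor force both rise by 159.33 → E = 1,589.06, U = 263.39, labor force = 1,852.45 thousand.
New unemployment rate = 263.39 / 1,852.45 = 14.22%.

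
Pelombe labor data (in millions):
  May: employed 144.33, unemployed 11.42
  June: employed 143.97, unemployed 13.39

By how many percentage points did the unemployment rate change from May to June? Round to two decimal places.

The unemployment rate changed by +1.18 percentage points.

May: labor force = 144.33 + 11.42 = 155.75; u = 11.42/155.75 = 7.33%.
June: labor force = 143.97 + 13.39 = 157.36; u = 13.39/157.36 = 8.51%.
Change = 8.51% − 7.33% = +1.18 pp.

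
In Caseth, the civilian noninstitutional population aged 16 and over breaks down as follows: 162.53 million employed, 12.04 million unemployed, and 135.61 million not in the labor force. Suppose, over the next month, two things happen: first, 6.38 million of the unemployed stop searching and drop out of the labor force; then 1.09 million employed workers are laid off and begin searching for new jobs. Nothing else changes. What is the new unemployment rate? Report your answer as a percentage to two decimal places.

New unemployment rate ≈ 4.01%.

Initially, labor force = 162.53 + 12.04 = 174.57 million, so u = 12.04/174.57 = 6.90%.
After the first change, unemployed and labor force both fall by 6.38 → E = 162.53, U = 5.66, labor force = 168.19 million.
After the second change, employed falls and unemployed rises by 1.09; labor force unchanged → E = 161.44, U = 6.75, labor force = 168.19 million.
New unemployment rate = 6.75 / 168.19 = 4.01%.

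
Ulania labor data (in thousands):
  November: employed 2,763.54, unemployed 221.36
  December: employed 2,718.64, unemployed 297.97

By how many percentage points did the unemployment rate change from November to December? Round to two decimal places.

The unemployment rate changed by +2.46 percentage points.

November: labor force = 2,763.54 + 221.36 = 2,984.90; u = 221.36/2,984.90 = 7.42%.
December: labor force = 2,718.64 + 297.97 = 3,016.61; u = 297.97/3,016.61 = 9.88%.
Change = 9.88% − 7.42% = +2.46 pp.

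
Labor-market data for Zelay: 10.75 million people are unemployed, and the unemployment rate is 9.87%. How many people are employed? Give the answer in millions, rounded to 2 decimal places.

Labor force = U / u = 10.75 / 0.0987 ≈ 108.92 million.
Employed = labor force − unemployed = 108.92 − 10.75 = 98.17 million.

About 98.17 million are employed.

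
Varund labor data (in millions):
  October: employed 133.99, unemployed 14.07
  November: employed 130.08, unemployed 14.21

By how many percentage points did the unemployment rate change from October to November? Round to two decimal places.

The unemployment rate changed by +0.35 percentage points.

October: labor force = 133.99 + 14.07 = 148.06; u = 14.07/148.06 = 9.50%.
November: labor force = 130.08 + 14.21 = 144.29; u = 14.21/144.29 = 9.85%.
Change = 9.85% − 9.50% = +0.35 pp.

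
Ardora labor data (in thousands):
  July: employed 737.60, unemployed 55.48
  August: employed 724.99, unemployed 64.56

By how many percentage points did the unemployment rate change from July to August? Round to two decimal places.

The unemployment rate changed by +1.18 percentage points.

July: labor force = 737.60 + 55.48 = 793.08; u = 55.48/793.08 = 7.00%.
August: labor force = 724.99 + 64.56 = 789.55; u = 64.56/789.55 = 8.18%.
Change = 8.18% − 7.00% = +1.18 pp.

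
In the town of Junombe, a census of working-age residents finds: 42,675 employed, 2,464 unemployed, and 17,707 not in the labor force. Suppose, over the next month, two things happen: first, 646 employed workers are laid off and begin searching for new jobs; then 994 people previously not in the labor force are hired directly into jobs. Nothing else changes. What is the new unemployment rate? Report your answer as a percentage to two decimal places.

Initially, labor force = 42,675 + 2,464 = 45,139, so u = 2,464/45,139 = 5.46%.
After the first change, employed falls and unemployed rises by 646; labor force unchanged → E = 42,029, U = 3,110, labor force = 45,139.
After the second change, employed and labor force both rise by 994; unemployed unchanged → E = 43,023, U = 3,110, labor force = 46,133.
New unemployment rate = 3,110 / 46,133 = 6.74%.

New unemployment rate ≈ 6.74%.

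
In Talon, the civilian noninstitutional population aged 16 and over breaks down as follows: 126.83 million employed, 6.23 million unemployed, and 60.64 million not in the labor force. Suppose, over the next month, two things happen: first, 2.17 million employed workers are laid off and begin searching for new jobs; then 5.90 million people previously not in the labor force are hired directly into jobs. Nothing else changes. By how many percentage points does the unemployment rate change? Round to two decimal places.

The unemployment rate changes by +1.36 percentage points.

Initially, labor force = 126.83 + 6.23 = 133.06 million, so u = 6.23/133.06 = 4.68%.
After the first change, employed falls and unemployed rises by 2.17; labor force unchanged → E = 124.66, U = 8.40, labor force = 133.06 million.
After the second change, employed and labor force both rise by 5.90; unemployed unchanged → E = 130.56, U = 8.40, labor force = 138.96 million.
New unemployment rate = 8.40 / 138.96 = 6.04%.
Change = 6.04% − 4.68% = +1.36 percentage points.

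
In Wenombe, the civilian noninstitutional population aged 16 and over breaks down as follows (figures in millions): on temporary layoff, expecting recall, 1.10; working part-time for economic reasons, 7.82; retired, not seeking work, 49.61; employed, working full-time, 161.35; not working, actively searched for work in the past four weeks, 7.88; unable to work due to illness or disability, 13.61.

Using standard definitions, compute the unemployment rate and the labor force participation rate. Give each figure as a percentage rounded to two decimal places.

Unemployment rate ≈ 5.04%; labor force participation rate ≈ 73.81%.

Employed = 7.82 + 161.35 = 169.17 million (anyone who worked, including part-time for economic reasons, counts as employed).
Unemployed = 1.10 + 7.88 = 8.98 million (jobless and actively searching, or on temporary layoff).
Labor force = 169.17 + 8.98 = 178.15 million.
Not in labor force = 49.61 + 13.61 = 63.22 million (those not working and not actively searching are outside the labor force).
Civilian working-age population = 178.15 + 63.22 = 241.37 million.
Unemployment rate = 8.98 / 178.15 = 5.04%.
Labor force participation rate = 178.15 / 241.37 = 73.81%.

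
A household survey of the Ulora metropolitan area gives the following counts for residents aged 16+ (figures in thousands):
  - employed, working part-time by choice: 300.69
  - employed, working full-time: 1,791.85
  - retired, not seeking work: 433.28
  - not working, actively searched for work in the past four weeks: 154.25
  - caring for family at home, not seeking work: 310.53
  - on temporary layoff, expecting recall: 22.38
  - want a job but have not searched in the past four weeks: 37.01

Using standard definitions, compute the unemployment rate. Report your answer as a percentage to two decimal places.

Unemployment rate ≈ 7.78%.

Employed = 300.69 + 1,791.85 = 2,092.54 thousand.
Unemployed = 154.25 + 22.38 = 176.63 thousand (jobless and actively searching, or on temporary layoff).
Labor force = 2,092.54 + 176.63 = 2,269.17 thousand.
Unemployment rate = 176.63 / 2,269.17 = 7.78%.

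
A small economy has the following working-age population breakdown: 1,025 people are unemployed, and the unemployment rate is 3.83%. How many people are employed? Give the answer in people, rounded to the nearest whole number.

About 25,737 are employed.

Labor force = U / u = 1,025 / 0.0383 ≈ 26,762.
Employed = labor force − unemployed = 26,762 − 1,025 = 25,737.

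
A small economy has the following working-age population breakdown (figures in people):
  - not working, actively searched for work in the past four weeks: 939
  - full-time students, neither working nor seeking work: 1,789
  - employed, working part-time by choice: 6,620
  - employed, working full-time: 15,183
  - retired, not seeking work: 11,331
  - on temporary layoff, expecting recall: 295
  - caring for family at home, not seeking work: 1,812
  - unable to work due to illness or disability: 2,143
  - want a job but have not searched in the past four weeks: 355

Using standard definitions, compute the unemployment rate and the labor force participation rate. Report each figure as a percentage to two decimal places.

Unemployment rate ≈ 5.36%; labor force participation rate ≈ 56.93%.

Employed = 6,620 + 15,183 = 21,803.
Unemployed = 939 + 295 = 1,234 (jobless and actively searching, or on temporary layoff).
Labor force = 21,803 + 1,234 = 23,037.
Not in labor force = 1,789 + 11,331 + 1,812 + 2,143 + 355 = 17,430 (those not working and not actively searching are outside the labor force — including those who want a job but have given up searching).
Civilian working-age population = 23,037 + 17,430 = 40,467.
Unemployment rate = 1,234 / 23,037 = 5.36%.
Labor force participation rate = 23,037 / 40,467 = 56.93%.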